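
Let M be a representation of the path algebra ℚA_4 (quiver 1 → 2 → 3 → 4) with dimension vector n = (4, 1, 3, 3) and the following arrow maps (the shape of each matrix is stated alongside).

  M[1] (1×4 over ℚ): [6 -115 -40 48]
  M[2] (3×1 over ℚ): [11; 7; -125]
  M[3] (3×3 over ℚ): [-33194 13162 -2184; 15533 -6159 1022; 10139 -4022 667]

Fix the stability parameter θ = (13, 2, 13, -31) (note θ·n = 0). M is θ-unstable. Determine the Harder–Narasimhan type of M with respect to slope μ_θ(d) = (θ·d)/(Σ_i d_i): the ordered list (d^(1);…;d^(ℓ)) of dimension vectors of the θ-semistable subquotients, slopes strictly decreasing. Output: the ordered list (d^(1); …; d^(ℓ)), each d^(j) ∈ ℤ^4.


Interval decomposition of M: I[1,1]^3, I[1,3], I[3,4]^2, I[4,4].
HN type (ℓ=4): μ^(1)=13; μ^(2)=15/2; μ^(3)=-9; μ^(4)=-31

((3, 0, 1, 0); (1, 1, 0, 0); (0, 0, 2, 2); (0, 0, 0, 1))


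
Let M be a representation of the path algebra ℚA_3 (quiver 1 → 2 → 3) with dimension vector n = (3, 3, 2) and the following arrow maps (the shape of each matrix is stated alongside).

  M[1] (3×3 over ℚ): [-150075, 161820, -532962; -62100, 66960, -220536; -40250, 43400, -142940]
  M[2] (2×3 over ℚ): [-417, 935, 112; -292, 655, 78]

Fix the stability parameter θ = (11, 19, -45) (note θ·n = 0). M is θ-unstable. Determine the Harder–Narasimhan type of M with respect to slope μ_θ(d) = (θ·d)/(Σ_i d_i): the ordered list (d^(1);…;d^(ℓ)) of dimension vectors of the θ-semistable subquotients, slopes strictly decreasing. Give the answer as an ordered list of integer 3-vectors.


Barcode: M ≅ I[1,1]^2, I[1,3], I[2,2], I[2,3]. HN layers by μ_θ (4 steps, strictly decreasing):
  μ^(1)=19; μ^(2)=11; μ^(3)=-5; μ^(4)=-13

((0, 1, 0); (2, 0, 0); (1, 1, 1); (0, 1, 1))


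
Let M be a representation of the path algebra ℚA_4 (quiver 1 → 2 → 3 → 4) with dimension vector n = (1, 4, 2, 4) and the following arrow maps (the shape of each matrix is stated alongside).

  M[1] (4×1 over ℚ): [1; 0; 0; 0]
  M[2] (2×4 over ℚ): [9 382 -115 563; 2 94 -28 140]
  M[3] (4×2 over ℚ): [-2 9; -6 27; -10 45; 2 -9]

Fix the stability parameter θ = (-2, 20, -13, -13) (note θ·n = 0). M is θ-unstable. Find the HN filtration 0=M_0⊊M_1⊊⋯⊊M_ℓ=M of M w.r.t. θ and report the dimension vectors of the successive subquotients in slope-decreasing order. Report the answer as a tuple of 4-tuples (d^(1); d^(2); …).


Via rank(M_{q-1}∘⋯∘M_p): M ≅ I[1,3], I[2,2]^2, I[2,4], I[4,4]^3.
μ_θ-semistable layers: μ^(1)=20; μ^(2)=7/2; μ^(3)=-2; μ^(4)=-13

((0, 2, 0, 0); (0, 1, 1, 0); (1, 1, 1, 1); (0, 0, 0, 3))


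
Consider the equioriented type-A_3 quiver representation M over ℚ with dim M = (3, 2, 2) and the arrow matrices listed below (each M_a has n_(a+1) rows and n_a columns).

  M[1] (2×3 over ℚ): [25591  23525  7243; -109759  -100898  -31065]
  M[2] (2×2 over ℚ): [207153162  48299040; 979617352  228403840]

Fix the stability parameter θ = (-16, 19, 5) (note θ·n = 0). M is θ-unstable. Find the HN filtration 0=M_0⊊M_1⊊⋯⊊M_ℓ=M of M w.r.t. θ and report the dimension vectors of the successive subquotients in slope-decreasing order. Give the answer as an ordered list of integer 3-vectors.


Via rank(M_{q-1}∘⋯∘M_p): M ≅ I[1,1], I[1,2], I[1,3], I[3,3].
μ_θ-semistable layers: μ^(1)=19; μ^(2)=12; μ^(3)=5; μ^(4)=-16

((0, 1, 0); (0, 1, 1); (0, 0, 1); (3, 0, 0))


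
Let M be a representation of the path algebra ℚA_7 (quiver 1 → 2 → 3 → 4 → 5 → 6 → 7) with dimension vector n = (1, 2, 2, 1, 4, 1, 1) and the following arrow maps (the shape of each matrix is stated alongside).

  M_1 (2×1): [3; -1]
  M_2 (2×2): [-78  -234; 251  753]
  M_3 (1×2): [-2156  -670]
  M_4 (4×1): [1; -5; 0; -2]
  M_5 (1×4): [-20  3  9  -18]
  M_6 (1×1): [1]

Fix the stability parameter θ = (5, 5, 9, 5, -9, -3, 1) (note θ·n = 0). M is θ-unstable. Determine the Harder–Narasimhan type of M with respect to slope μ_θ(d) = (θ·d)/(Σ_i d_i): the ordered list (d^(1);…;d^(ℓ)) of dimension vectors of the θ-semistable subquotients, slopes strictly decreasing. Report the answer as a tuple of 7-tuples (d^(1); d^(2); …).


Interval decomposition of M: I[1,2], I[2,7], I[3,3], I[5,5]^3.
HN type (ℓ=4): μ^(1)=9; μ^(2)=5; μ^(3)=4/3; μ^(4)=-9

((0, 0, 1, 0, 0, 0, 0); (1, 1, 0, 0, 0, 0, 0); (0, 1, 1, 1, 1, 1, 1); (0, 0, 0, 0, 3, 0, 0))


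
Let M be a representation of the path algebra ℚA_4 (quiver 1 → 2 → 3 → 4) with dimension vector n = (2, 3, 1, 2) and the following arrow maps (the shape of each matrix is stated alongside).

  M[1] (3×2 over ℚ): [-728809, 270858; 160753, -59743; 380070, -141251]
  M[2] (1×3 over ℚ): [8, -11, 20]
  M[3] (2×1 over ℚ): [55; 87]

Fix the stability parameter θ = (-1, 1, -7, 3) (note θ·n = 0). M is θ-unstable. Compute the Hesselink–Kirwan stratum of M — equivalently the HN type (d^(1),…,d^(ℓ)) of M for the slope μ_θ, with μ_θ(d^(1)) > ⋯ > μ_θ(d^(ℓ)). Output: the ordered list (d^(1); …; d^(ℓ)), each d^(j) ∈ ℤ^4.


Via rank(M_{q-1}∘⋯∘M_p): M ≅ I[1,2], I[1,4], I[2,2], I[4,4].
μ_θ-semistable layers: μ^(1)=3; μ^(2)=1; μ^(3)=-1; μ^(4)=-7/3

((0, 0, 0, 2); (0, 2, 0, 0); (1, 0, 0, 0); (1, 1, 1, 0))


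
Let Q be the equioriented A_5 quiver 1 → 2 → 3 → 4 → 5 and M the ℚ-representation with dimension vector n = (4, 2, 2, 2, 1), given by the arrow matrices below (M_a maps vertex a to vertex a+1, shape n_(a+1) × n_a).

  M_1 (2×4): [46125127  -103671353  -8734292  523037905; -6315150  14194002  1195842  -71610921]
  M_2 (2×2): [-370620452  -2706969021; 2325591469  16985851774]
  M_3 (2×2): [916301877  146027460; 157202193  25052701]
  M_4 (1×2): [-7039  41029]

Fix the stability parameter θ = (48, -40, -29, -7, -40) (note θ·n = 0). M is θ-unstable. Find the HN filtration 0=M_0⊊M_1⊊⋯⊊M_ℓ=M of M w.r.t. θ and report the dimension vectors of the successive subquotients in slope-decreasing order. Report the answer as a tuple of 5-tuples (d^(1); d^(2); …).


Interval decomposition of M: I[1,1]^2, I[1,4], I[1,5].
HN type (ℓ=3): μ^(1)=48; μ^(2)=-7; μ^(3)=-68/5

((2, 0, 0, 0, 0); (1, 1, 1, 1, 0); (1, 1, 1, 1, 1))


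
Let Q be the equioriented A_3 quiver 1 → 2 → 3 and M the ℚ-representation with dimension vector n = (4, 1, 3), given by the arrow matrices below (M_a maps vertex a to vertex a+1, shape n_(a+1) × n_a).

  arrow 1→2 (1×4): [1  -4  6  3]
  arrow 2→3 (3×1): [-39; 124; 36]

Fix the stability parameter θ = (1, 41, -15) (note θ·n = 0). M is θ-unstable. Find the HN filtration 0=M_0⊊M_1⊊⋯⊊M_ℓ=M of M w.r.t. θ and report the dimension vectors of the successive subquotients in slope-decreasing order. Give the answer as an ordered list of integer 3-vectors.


Via rank(M_{q-1}∘⋯∘M_p): M ≅ I[1,1]^3, I[1,3], I[3,3]^2.
μ_θ-semistable layers: μ^(1)=13; μ^(2)=1; μ^(3)=-15

((0, 1, 1); (4, 0, 0); (0, 0, 2))


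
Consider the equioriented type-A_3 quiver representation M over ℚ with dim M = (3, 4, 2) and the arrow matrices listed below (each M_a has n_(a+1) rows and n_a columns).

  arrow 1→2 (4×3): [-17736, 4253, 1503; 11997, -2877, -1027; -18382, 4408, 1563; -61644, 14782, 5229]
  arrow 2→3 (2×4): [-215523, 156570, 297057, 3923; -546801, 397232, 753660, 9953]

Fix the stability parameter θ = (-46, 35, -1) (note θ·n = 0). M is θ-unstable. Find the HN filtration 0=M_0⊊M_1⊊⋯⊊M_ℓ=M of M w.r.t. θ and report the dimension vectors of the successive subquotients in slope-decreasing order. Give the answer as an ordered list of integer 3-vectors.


Via rank(M_{q-1}∘⋯∘M_p): M ≅ I[1,2], I[1,3]^2, I[2,2].
μ_θ-semistable layers: μ^(1)=35; μ^(2)=17; μ^(3)=-46

((0, 2, 0); (0, 2, 2); (3, 0, 0))


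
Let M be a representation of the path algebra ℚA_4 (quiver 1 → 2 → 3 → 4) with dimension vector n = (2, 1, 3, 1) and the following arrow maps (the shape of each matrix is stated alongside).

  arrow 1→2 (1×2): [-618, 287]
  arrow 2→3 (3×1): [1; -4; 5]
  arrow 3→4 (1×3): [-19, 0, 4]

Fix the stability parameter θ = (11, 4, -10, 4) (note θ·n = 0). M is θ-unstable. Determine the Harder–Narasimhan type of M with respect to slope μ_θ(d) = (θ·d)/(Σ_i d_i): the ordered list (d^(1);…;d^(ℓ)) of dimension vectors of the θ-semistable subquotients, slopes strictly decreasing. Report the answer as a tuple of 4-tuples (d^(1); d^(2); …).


Barcode: M ≅ I[1,1], I[1,4], I[3,3]^2. HN layers by μ_θ (4 steps, strictly decreasing):
  μ^(1)=11; μ^(2)=4; μ^(3)=5/3; μ^(4)=-10

((1, 0, 0, 0); (0, 0, 0, 1); (1, 1, 1, 0); (0, 0, 2, 0))


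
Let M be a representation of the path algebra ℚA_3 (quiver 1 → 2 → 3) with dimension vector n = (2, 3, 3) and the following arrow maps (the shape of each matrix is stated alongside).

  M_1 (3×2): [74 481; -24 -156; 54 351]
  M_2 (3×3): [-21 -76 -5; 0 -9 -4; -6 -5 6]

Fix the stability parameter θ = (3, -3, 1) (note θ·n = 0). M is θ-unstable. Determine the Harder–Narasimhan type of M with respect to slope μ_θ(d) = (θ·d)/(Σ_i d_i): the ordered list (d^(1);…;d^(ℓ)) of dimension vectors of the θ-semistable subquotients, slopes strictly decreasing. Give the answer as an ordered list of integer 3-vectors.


Barcode: M ≅ I[1,1], I[1,2], I[2,3]^2, I[3,3]. HN layers by μ_θ (4 steps, strictly decreasing):
  μ^(1)=3; μ^(2)=1; μ^(3)=0; μ^(4)=-3

((1, 0, 0); (0, 0, 3); (1, 1, 0); (0, 2, 0))


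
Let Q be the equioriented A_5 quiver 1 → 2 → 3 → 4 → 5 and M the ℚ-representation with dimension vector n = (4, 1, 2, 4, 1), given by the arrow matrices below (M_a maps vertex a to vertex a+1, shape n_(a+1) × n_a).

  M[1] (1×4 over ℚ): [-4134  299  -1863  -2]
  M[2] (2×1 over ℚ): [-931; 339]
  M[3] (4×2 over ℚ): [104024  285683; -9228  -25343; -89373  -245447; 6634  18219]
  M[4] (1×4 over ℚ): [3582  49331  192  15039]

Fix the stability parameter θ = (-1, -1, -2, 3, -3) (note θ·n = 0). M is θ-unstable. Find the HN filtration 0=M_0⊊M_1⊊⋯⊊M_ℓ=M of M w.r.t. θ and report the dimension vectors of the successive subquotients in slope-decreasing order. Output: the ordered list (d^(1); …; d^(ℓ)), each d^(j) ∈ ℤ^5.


Interval decomposition of M: I[1,1]^3, I[1,4], I[3,5], I[4,4]^2.
HN type (ℓ=5): μ^(1)=3; μ^(2)=0; μ^(3)=-1; μ^(4)=-4/3; μ^(5)=-2

((0, 0, 0, 3, 0); (0, 0, 0, 1, 1); (3, 0, 0, 0, 0); (1, 1, 1, 0, 0); (0, 0, 1, 0, 0))


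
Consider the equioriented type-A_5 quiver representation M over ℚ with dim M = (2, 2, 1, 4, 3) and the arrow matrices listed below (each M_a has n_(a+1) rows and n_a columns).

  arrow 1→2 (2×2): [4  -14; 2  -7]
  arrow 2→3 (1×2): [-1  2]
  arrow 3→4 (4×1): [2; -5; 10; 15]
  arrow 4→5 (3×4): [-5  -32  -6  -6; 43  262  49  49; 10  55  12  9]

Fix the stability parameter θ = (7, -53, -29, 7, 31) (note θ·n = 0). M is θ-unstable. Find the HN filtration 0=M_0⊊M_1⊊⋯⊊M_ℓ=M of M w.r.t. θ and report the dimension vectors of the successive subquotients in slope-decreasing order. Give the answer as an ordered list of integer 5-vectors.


Interval decomposition of M: I[1,1], I[1,2], I[2,5], I[4,4], I[4,5]^2.
HN type (ℓ=5): μ^(1)=31; μ^(2)=7; μ^(3)=-23; μ^(4)=-29; μ^(5)=-53

((0, 0, 0, 0, 3); (1, 0, 0, 4, 0); (1, 1, 0, 0, 0); (0, 0, 1, 0, 0); (0, 1, 0, 0, 0))


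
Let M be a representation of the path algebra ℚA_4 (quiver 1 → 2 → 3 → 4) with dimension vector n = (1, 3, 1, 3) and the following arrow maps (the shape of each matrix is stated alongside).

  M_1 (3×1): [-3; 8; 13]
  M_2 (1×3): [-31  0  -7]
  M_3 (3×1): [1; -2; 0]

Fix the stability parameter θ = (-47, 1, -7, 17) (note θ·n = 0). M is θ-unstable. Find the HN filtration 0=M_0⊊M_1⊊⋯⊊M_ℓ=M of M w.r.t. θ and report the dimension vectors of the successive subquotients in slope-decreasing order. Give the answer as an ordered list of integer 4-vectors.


Barcode: M ≅ I[1,4], I[2,2]^2, I[4,4]^2. HN layers by μ_θ (4 steps, strictly decreasing):
  μ^(1)=17; μ^(2)=1; μ^(3)=-3; μ^(4)=-47

((0, 0, 0, 3); (0, 2, 0, 0); (0, 1, 1, 0); (1, 0, 0, 0))


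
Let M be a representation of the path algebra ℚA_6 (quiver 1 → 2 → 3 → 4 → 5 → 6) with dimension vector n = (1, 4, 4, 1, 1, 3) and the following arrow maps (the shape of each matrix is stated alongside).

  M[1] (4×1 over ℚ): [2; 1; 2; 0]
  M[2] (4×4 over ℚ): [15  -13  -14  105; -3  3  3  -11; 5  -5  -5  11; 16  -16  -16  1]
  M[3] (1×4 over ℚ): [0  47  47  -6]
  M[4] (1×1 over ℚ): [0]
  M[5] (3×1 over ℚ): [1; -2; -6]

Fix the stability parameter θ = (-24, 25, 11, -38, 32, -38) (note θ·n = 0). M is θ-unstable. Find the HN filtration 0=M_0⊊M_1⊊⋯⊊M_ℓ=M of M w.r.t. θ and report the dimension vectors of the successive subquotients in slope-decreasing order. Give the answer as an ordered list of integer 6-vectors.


Interval decomposition of M: I[1,4], I[2,2], I[2,3]^2, I[3,3], I[5,6], I[6,6]^2.
HN type (ℓ=7): μ^(1)=25; μ^(2)=18; μ^(3)=11; μ^(4)=-2/3; μ^(5)=-3; μ^(6)=-24; μ^(7)=-38

((0, 1, 0, 0, 0, 0); (0, 2, 2, 0, 0, 0); (0, 0, 1, 0, 0, 0); (0, 1, 1, 1, 0, 0); (0, 0, 0, 0, 1, 1); (1, 0, 0, 0, 0, 0); (0, 0, 0, 0, 0, 2))


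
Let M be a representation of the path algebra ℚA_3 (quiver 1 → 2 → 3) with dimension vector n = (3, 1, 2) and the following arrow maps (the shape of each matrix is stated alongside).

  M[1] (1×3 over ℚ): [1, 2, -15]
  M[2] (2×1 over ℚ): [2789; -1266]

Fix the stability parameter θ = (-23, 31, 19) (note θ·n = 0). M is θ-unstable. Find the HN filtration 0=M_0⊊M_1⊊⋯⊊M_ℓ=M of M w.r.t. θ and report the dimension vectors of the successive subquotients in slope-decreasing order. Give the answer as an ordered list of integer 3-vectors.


Barcode: M ≅ I[1,1]^2, I[1,3], I[3,3]. HN layers by μ_θ (3 steps, strictly decreasing):
  μ^(1)=25; μ^(2)=19; μ^(3)=-23

((0, 1, 1); (0, 0, 1); (3, 0, 0))


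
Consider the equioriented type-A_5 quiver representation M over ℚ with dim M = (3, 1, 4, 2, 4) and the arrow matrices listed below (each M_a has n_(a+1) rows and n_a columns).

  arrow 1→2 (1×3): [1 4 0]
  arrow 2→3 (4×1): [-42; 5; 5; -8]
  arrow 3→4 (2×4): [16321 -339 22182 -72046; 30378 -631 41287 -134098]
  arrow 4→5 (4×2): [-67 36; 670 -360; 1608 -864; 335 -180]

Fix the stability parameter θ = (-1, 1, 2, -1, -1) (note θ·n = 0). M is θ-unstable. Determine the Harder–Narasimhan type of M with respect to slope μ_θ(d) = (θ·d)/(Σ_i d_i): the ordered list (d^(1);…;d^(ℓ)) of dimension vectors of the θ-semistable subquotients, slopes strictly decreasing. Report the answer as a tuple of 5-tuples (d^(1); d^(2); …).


Barcode: M ≅ I[1,1]^2, I[1,5], I[3,3]^2, I[3,4], I[5,5]^3. HN layers by μ_θ (4 steps, strictly decreasing):
  μ^(1)=2; μ^(2)=1/2; μ^(3)=1/4; μ^(4)=-1

((0, 0, 2, 0, 0); (0, 0, 1, 1, 0); (0, 1, 1, 1, 1); (3, 0, 0, 0, 3))


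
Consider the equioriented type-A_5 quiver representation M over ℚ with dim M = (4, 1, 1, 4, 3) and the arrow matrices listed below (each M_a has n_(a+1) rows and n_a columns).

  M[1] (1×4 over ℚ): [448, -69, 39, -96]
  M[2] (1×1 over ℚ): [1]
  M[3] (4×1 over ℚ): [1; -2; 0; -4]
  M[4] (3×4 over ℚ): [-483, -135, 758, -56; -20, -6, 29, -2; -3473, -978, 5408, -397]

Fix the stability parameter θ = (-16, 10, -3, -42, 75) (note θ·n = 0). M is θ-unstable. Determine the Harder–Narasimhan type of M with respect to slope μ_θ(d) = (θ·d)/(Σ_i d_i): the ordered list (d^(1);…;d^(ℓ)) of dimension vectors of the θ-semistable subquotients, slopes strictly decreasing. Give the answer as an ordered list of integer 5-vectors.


Via rank(M_{q-1}∘⋯∘M_p): M ≅ I[1,1]^3, I[1,5], I[4,4], I[4,5]^2.
μ_θ-semistable layers: μ^(1)=75; μ^(2)=-35/3; μ^(3)=-16; μ^(4)=-42

((0, 0, 0, 0, 3); (0, 1, 1, 1, 0); (4, 0, 0, 0, 0); (0, 0, 0, 3, 0))


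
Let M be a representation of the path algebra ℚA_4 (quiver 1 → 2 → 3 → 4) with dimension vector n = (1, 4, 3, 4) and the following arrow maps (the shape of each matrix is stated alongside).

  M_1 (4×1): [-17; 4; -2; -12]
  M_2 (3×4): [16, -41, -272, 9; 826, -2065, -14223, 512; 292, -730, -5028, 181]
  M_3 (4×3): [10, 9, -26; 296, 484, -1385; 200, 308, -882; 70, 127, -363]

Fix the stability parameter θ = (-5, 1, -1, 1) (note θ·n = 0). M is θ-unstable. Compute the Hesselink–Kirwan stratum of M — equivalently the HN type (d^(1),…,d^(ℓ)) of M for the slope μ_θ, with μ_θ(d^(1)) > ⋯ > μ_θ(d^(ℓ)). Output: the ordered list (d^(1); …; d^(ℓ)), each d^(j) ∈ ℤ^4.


Via rank(M_{q-1}∘⋯∘M_p): M ≅ I[1,2], I[2,3], I[2,4]^2, I[4,4]^2.
μ_θ-semistable layers: μ^(1)=1; μ^(2)=0; μ^(3)=-5

((0, 1, 0, 4); (0, 3, 3, 0); (1, 0, 0, 0))


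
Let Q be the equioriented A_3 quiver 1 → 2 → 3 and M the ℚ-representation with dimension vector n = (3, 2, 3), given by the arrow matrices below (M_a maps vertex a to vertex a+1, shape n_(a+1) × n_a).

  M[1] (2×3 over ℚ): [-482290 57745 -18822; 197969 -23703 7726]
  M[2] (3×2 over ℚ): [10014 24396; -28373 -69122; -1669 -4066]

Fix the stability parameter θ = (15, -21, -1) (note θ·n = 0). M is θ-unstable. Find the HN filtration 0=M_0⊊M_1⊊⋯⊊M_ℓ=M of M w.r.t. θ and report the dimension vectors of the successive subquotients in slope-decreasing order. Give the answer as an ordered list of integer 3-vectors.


Interval decomposition of M: I[1,1], I[1,2], I[1,3], I[3,3]^2.
HN type (ℓ=3): μ^(1)=15; μ^(2)=-1; μ^(3)=-3

((1, 0, 0); (0, 0, 3); (2, 2, 0))


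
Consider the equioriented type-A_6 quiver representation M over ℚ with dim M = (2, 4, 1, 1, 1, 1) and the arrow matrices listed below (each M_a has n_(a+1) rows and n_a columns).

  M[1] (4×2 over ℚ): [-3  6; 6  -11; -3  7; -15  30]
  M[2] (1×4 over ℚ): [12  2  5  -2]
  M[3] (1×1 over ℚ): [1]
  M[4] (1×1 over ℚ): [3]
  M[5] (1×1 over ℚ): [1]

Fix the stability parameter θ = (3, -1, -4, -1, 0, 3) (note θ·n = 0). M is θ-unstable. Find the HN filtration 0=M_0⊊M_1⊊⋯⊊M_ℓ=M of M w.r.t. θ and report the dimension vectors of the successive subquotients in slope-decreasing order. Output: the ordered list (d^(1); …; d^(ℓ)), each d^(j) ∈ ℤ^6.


Via rank(M_{q-1}∘⋯∘M_p): M ≅ I[1,2], I[1,6], I[2,2]^2.
μ_θ-semistable layers: μ^(1)=3; μ^(2)=1; μ^(3)=0; μ^(4)=-3/4; μ^(5)=-1

((0, 0, 0, 0, 0, 1); (1, 1, 0, 0, 0, 0); (0, 0, 0, 0, 1, 0); (1, 1, 1, 1, 0, 0); (0, 2, 0, 0, 0, 0))


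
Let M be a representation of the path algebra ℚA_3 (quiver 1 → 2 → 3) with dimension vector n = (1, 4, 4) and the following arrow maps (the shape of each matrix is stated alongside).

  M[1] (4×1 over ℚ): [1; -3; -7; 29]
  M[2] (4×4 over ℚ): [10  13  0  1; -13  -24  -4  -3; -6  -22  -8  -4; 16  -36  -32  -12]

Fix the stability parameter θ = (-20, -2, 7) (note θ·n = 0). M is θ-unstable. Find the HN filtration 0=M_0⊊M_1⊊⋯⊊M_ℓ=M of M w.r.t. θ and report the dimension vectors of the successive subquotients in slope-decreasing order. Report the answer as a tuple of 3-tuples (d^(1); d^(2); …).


Barcode: M ≅ I[1,2], I[2,2], I[2,3]^2, I[3,3]^2. HN layers by μ_θ (3 steps, strictly decreasing):
  μ^(1)=7; μ^(2)=-2; μ^(3)=-20

((0, 0, 4); (0, 4, 0); (1, 0, 0))


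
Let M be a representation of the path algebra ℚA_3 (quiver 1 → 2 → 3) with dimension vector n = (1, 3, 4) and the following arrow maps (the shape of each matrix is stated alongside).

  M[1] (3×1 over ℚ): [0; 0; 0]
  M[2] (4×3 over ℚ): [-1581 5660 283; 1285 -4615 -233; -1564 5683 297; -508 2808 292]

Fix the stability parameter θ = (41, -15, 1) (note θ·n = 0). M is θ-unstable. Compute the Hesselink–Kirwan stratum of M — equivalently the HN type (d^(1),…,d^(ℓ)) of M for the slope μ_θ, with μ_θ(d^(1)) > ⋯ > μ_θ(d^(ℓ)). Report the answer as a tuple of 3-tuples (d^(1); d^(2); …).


Via rank(M_{q-1}∘⋯∘M_p): M ≅ I[1,1], I[2,3]^3, I[3,3].
μ_θ-semistable layers: μ^(1)=41; μ^(2)=1; μ^(3)=-15

((1, 0, 0); (0, 0, 4); (0, 3, 0))


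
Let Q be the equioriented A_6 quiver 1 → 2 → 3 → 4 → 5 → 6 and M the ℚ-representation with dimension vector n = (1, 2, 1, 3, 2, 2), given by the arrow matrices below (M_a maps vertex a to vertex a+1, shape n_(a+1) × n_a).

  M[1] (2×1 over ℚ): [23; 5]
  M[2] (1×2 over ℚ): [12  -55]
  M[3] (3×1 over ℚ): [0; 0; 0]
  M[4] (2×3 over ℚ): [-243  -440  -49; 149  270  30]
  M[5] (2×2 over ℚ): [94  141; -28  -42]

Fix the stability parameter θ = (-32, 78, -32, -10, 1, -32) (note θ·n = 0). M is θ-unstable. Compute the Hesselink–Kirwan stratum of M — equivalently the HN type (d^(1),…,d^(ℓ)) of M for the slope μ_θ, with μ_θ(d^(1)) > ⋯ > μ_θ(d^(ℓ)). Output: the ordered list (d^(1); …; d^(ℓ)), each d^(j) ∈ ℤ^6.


Via rank(M_{q-1}∘⋯∘M_p): M ≅ I[1,3], I[2,2], I[4,4], I[4,5], I[4,6], I[6,6].
μ_θ-semistable layers: μ^(1)=78; μ^(2)=23; μ^(3)=1; μ^(4)=-10; μ^(5)=-41/3; μ^(6)=-32

((0, 1, 0, 0, 0, 0); (0, 1, 1, 0, 0, 0); (0, 0, 0, 0, 1, 0); (0, 0, 0, 2, 0, 0); (0, 0, 0, 1, 1, 1); (1, 0, 0, 0, 0, 1))


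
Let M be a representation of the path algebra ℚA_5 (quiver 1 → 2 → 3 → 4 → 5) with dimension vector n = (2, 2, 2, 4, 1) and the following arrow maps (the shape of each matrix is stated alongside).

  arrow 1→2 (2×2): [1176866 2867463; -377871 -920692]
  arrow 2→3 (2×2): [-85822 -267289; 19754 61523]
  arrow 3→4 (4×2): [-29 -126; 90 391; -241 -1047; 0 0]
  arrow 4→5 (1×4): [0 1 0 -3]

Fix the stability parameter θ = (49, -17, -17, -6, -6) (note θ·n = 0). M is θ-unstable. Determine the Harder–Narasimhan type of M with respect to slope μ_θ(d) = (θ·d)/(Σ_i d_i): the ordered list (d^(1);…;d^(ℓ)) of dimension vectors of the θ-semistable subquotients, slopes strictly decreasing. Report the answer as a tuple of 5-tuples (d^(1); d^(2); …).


Interval decomposition of M: I[1,2], I[1,5], I[3,4], I[4,4]^2.
HN type (ℓ=4): μ^(1)=16; μ^(2)=3/5; μ^(3)=-6; μ^(4)=-17

((1, 1, 0, 0, 0); (1, 1, 1, 1, 1); (0, 0, 0, 3, 0); (0, 0, 1, 0, 0))


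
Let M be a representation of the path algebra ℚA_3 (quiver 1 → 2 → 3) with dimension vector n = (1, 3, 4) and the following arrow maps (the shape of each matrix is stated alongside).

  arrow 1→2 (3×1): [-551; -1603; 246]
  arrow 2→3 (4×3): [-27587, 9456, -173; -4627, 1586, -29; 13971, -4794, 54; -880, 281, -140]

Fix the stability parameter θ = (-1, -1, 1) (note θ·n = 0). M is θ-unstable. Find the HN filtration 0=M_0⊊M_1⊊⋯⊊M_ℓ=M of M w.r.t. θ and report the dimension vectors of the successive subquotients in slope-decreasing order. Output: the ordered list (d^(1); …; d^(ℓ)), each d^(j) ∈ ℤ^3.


Barcode: M ≅ I[1,3], I[2,3]^2, I[3,3]. HN layers by μ_θ (2 steps, strictly decreasing):
  μ^(1)=1; μ^(2)=-1

((0, 0, 4); (1, 3, 0))


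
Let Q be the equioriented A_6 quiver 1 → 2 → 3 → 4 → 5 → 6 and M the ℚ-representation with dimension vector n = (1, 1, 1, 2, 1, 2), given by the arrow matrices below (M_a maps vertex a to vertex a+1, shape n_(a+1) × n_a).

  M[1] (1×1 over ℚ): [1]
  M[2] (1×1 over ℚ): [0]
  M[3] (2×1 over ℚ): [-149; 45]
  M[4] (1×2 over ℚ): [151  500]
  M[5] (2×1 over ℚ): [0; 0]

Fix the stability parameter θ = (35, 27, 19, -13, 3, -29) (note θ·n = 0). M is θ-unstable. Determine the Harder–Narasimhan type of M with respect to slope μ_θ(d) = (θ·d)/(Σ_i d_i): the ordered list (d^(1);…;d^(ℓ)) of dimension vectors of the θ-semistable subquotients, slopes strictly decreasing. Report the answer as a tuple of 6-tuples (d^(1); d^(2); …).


Interval decomposition of M: I[1,2], I[3,5], I[4,4], I[6,6]^2.
HN type (ℓ=4): μ^(1)=31; μ^(2)=3; μ^(3)=-13; μ^(4)=-29

((1, 1, 0, 0, 0, 0); (0, 0, 1, 1, 1, 0); (0, 0, 0, 1, 0, 0); (0, 0, 0, 0, 0, 2))


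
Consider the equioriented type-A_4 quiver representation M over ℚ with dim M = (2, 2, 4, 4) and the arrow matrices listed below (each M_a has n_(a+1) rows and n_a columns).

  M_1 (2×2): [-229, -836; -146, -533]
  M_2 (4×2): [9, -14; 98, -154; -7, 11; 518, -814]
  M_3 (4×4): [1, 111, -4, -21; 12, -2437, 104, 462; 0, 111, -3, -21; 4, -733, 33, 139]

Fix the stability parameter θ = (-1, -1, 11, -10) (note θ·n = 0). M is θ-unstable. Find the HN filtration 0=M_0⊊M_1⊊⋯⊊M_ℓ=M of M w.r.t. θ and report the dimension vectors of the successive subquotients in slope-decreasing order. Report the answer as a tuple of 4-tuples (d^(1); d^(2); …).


Interval decomposition of M: I[1,4]^2, I[3,3], I[3,4], I[4,4].
HN type (ℓ=4): μ^(1)=11; μ^(2)=1/2; μ^(3)=-1; μ^(4)=-10

((0, 0, 1, 0); (0, 0, 3, 3); (2, 2, 0, 0); (0, 0, 0, 1))


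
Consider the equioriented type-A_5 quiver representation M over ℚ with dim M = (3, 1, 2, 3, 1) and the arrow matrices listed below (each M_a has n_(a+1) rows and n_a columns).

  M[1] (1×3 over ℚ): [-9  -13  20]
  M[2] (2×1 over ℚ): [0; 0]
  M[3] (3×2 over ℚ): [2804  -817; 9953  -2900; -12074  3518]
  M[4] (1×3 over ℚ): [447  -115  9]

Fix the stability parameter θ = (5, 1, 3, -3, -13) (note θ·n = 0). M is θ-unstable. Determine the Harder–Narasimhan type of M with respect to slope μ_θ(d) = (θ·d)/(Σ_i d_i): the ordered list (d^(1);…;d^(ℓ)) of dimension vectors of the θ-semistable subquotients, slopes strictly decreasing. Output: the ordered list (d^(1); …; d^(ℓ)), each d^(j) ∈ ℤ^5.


Interval decomposition of M: I[1,1]^2, I[1,2], I[3,4], I[3,5], I[4,4].
HN type (ℓ=5): μ^(1)=5; μ^(2)=3; μ^(3)=0; μ^(4)=-3; μ^(5)=-13/3

((2, 0, 0, 0, 0); (1, 1, 0, 0, 0); (0, 0, 1, 1, 0); (0, 0, 0, 1, 0); (0, 0, 1, 1, 1))


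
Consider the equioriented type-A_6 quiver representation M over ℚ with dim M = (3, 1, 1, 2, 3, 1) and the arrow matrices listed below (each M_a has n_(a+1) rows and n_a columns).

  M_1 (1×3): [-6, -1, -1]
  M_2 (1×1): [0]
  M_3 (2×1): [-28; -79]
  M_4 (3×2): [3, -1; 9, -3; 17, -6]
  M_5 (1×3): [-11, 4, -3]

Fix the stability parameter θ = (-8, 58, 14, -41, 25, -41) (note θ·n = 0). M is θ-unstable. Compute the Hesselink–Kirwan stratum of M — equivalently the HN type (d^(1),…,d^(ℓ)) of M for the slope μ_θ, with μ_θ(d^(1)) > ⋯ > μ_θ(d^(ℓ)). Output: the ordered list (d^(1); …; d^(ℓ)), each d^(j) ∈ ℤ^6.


Via rank(M_{q-1}∘⋯∘M_p): M ≅ I[1,1]^2, I[1,2], I[3,6], I[4,5], I[5,5].
μ_θ-semistable layers: μ^(1)=58; μ^(2)=25; μ^(3)=-8; μ^(4)=-27/2; μ^(5)=-41

((0, 1, 0, 0, 0, 0); (0, 0, 0, 0, 2, 0); (3, 0, 0, 0, 1, 1); (0, 0, 1, 1, 0, 0); (0, 0, 0, 1, 0, 0))


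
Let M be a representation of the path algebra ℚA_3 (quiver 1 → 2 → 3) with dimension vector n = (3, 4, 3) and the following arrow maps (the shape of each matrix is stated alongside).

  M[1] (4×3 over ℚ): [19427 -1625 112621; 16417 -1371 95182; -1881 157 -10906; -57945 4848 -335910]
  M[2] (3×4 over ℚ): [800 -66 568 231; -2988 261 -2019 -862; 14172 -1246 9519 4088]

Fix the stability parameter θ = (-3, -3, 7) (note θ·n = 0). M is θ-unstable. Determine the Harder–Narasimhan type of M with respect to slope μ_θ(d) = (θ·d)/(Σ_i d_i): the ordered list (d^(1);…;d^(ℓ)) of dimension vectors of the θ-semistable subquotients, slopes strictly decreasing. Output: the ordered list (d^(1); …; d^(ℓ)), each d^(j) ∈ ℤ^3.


Via rank(M_{q-1}∘⋯∘M_p): M ≅ I[1,2], I[1,3]^2, I[2,3].
μ_θ-semistable layers: μ^(1)=7; μ^(2)=-3

((0, 0, 3); (3, 4, 0))


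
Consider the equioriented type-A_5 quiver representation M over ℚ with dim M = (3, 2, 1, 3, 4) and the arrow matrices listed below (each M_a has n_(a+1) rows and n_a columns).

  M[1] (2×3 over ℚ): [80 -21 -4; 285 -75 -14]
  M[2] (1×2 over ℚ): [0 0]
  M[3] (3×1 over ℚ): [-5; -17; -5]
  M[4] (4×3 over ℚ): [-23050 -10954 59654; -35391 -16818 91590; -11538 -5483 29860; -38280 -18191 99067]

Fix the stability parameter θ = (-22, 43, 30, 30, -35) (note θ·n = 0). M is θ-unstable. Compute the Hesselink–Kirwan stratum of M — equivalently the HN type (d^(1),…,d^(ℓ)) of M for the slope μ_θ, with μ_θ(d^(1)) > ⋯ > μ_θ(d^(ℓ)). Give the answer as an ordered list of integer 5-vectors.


Via rank(M_{q-1}∘⋯∘M_p): M ≅ I[1,1], I[1,2]^2, I[3,5], I[4,5]^2, I[5,5].
μ_θ-semistable layers: μ^(1)=43; μ^(2)=25/3; μ^(3)=-5/2; μ^(4)=-22; μ^(5)=-35

((0, 2, 0, 0, 0); (0, 0, 1, 1, 1); (0, 0, 0, 2, 2); (3, 0, 0, 0, 0); (0, 0, 0, 0, 1))


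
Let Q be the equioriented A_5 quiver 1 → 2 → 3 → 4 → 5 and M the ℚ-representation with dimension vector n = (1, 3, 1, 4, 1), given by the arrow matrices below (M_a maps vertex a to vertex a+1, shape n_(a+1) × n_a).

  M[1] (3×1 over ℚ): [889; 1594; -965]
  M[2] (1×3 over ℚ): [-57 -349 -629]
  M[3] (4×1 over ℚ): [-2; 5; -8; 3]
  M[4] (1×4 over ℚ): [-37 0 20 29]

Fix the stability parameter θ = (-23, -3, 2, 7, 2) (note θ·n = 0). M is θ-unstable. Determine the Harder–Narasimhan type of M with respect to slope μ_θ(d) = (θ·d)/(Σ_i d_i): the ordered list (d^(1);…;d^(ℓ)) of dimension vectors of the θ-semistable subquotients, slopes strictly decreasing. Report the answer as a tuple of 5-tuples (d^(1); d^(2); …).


Via rank(M_{q-1}∘⋯∘M_p): M ≅ I[1,5], I[2,2]^2, I[4,4]^3.
μ_θ-semistable layers: μ^(1)=7; μ^(2)=9/2; μ^(3)=2; μ^(4)=-3; μ^(5)=-23

((0, 0, 0, 3, 0); (0, 0, 0, 1, 1); (0, 0, 1, 0, 0); (0, 3, 0, 0, 0); (1, 0, 0, 0, 0))


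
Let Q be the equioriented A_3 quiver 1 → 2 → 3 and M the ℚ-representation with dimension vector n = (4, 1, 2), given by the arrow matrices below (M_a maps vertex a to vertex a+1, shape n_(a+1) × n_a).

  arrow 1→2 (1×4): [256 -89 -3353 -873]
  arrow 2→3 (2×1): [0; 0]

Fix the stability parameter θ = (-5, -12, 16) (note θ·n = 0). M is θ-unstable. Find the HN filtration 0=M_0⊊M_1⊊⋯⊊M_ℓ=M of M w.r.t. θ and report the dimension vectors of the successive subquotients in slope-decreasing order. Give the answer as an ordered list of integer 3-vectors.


Barcode: M ≅ I[1,1]^3, I[1,2], I[3,3]^2. HN layers by μ_θ (3 steps, strictly decreasing):
  μ^(1)=16; μ^(2)=-5; μ^(3)=-17/2

((0, 0, 2); (3, 0, 0); (1, 1, 0))


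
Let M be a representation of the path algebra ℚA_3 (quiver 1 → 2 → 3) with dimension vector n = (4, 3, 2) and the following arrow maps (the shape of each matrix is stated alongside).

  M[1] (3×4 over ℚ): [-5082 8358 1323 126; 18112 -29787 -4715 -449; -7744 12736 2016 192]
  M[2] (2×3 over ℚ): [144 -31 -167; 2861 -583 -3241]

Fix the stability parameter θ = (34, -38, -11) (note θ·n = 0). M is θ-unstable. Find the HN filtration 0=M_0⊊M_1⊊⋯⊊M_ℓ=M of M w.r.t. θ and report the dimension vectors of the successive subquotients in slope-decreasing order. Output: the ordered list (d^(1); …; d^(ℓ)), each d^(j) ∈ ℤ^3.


Barcode: M ≅ I[1,1]^2, I[1,3]^2, I[2,2]. HN layers by μ_θ (3 steps, strictly decreasing):
  μ^(1)=34; μ^(2)=-5; μ^(3)=-38

((2, 0, 0); (2, 2, 2); (0, 1, 0))


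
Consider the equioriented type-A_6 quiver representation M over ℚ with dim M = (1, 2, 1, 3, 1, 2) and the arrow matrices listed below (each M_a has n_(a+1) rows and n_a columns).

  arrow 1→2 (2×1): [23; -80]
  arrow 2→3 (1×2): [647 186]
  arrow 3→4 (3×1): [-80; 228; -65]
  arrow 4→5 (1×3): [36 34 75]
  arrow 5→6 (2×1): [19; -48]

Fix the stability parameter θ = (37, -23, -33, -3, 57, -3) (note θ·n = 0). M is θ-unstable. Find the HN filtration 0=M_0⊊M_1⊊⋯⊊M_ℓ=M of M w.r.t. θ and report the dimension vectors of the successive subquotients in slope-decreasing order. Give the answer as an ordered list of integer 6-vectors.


Via rank(M_{q-1}∘⋯∘M_p): M ≅ I[1,6], I[2,2], I[4,4]^2, I[6,6].
μ_θ-semistable layers: μ^(1)=27; μ^(2)=-3; μ^(3)=-19/3; μ^(4)=-23

((0, 0, 0, 0, 1, 1); (0, 0, 0, 3, 0, 1); (1, 1, 1, 0, 0, 0); (0, 1, 0, 0, 0, 0))


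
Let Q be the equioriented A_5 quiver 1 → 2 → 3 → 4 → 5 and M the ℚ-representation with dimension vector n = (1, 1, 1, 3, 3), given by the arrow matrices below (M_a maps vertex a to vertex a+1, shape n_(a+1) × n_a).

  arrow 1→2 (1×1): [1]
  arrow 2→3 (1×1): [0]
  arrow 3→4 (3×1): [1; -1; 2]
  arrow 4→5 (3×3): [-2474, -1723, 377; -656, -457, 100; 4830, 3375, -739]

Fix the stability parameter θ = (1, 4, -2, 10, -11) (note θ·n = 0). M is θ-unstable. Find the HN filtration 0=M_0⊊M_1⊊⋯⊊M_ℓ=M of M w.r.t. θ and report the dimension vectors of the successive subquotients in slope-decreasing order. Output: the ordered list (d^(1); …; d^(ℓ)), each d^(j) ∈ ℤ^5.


Interval decomposition of M: I[1,2], I[3,5], I[4,4], I[4,5], I[5,5].
HN type (ℓ=6): μ^(1)=10; μ^(2)=4; μ^(3)=1; μ^(4)=-1/2; μ^(5)=-2; μ^(6)=-11

((0, 0, 0, 1, 0); (0, 1, 0, 0, 0); (1, 0, 0, 0, 0); (0, 0, 0, 2, 2); (0, 0, 1, 0, 0); (0, 0, 0, 0, 1))


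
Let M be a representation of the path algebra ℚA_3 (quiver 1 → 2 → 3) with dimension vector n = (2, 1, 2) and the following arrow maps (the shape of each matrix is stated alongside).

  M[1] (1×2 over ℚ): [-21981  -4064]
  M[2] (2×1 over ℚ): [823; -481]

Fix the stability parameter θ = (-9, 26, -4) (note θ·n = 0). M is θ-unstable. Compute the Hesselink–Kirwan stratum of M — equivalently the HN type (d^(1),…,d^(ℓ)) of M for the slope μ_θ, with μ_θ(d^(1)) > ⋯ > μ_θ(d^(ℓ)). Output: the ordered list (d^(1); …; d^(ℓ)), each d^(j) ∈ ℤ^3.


Interval decomposition of M: I[1,1], I[1,3], I[3,3].
HN type (ℓ=3): μ^(1)=11; μ^(2)=-4; μ^(3)=-9

((0, 1, 1); (0, 0, 1); (2, 0, 0))


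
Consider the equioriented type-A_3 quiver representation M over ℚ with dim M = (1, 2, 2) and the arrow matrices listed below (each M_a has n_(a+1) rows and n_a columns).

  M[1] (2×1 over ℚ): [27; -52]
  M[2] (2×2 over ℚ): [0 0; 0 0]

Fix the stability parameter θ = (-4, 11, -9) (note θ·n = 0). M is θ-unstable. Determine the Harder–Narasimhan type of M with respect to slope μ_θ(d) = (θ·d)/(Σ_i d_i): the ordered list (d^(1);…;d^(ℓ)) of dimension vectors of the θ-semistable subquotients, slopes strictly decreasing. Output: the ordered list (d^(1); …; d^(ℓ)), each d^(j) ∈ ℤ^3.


Interval decomposition of M: I[1,2], I[2,2], I[3,3]^2.
HN type (ℓ=3): μ^(1)=11; μ^(2)=-4; μ^(3)=-9

((0, 2, 0); (1, 0, 0); (0, 0, 2))


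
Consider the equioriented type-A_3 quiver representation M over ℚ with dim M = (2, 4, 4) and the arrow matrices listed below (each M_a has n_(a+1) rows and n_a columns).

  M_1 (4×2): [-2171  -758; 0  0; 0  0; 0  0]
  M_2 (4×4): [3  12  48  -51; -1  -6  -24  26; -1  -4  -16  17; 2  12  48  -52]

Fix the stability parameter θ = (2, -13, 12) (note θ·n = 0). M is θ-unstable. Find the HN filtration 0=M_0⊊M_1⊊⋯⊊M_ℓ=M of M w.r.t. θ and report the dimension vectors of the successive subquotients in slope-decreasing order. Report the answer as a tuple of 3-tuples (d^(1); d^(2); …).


Barcode: M ≅ I[1,1], I[1,3], I[2,2]^2, I[2,3], I[3,3]^2. HN layers by μ_θ (4 steps, strictly decreasing):
  μ^(1)=12; μ^(2)=2; μ^(3)=-11/2; μ^(4)=-13

((0, 0, 4); (1, 0, 0); (1, 1, 0); (0, 3, 0))


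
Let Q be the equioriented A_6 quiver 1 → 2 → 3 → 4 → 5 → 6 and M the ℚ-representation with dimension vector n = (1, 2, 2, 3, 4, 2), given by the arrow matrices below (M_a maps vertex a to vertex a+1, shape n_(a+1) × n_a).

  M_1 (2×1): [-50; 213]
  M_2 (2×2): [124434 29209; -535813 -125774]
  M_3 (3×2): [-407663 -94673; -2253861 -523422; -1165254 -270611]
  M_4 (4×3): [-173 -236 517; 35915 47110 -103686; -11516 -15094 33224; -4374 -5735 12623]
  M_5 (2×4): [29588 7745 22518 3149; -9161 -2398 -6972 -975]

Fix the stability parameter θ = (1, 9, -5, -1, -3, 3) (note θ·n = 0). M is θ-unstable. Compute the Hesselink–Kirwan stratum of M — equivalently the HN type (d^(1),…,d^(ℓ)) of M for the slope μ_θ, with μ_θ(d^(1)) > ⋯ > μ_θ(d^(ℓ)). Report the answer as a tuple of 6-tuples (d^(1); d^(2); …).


Barcode: M ≅ I[1,5], I[2,6], I[4,6], I[5,5]. HN layers by μ_θ (5 steps, strictly decreasing):
  μ^(1)=3; μ^(2)=1/5; μ^(3)=0; μ^(4)=-2; μ^(5)=-3

((0, 0, 0, 0, 0, 2); (1, 1, 1, 1, 1, 0); (0, 1, 1, 1, 1, 0); (0, 0, 0, 1, 1, 0); (0, 0, 0, 0, 1, 0))


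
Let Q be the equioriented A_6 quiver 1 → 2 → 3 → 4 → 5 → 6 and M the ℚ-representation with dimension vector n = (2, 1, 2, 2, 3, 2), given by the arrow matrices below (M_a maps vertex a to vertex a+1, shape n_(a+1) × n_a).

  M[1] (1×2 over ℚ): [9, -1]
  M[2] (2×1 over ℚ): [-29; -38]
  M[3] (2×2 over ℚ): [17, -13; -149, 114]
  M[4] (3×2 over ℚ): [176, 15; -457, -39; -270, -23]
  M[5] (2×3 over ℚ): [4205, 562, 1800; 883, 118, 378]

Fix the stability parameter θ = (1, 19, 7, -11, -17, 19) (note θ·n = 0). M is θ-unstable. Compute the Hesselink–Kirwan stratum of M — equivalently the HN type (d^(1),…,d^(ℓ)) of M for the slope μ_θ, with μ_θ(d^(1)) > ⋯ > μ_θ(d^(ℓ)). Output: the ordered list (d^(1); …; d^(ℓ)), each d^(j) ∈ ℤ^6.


Barcode: M ≅ I[1,1], I[1,6], I[3,5], I[5,6]. HN layers by μ_θ (5 steps, strictly decreasing):
  μ^(1)=19; μ^(2)=1; μ^(3)=-1/5; μ^(4)=-7; μ^(5)=-17

((0, 0, 0, 0, 0, 2); (1, 0, 0, 0, 0, 0); (1, 1, 1, 1, 1, 0); (0, 0, 1, 1, 1, 0); (0, 0, 0, 0, 1, 0))


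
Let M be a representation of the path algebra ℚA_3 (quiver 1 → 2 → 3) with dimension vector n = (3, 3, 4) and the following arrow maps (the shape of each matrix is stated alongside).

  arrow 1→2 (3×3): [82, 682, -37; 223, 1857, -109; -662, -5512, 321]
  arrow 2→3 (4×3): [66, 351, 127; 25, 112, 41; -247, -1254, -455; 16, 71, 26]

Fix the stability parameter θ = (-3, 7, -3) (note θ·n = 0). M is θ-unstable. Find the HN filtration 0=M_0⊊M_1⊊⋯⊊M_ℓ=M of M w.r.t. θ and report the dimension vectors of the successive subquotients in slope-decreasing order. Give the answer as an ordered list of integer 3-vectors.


Interval decomposition of M: I[1,3]^3, I[3,3].
HN type (ℓ=2): μ^(1)=2; μ^(2)=-3

((0, 3, 3); (3, 0, 1))


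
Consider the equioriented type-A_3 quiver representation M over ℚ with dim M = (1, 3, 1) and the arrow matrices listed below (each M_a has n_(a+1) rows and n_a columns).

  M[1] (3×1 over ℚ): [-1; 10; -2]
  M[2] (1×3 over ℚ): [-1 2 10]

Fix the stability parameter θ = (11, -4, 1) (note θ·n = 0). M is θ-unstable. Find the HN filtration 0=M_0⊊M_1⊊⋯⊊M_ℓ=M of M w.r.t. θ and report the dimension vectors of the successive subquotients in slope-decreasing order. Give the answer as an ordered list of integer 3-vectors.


Barcode: M ≅ I[1,3], I[2,2]^2. HN layers by μ_θ (2 steps, strictly decreasing):
  μ^(1)=8/3; μ^(2)=-4

((1, 1, 1); (0, 2, 0))


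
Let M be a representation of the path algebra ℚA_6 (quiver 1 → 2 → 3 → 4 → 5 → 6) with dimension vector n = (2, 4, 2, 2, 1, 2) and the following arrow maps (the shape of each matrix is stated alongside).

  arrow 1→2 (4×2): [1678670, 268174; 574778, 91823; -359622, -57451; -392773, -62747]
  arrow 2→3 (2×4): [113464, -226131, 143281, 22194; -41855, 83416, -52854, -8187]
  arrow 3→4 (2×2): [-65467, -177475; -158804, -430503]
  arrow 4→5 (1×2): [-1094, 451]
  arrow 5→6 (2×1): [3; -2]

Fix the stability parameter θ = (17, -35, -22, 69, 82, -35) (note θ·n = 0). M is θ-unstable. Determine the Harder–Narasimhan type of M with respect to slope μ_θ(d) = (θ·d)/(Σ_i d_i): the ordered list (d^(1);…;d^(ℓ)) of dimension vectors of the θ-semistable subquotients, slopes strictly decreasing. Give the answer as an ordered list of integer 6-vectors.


Barcode: M ≅ I[1,2], I[1,6], I[2,2], I[2,4], I[6,6]. HN layers by μ_θ (6 steps, strictly decreasing):
  μ^(1)=69; μ^(2)=116/3; μ^(3)=-9; μ^(4)=-40/3; μ^(5)=-22; μ^(6)=-35

((0, 0, 0, 1, 0, 0); (0, 0, 0, 1, 1, 1); (1, 1, 0, 0, 0, 0); (1, 1, 1, 0, 0, 0); (0, 0, 1, 0, 0, 0); (0, 2, 0, 0, 0, 1))


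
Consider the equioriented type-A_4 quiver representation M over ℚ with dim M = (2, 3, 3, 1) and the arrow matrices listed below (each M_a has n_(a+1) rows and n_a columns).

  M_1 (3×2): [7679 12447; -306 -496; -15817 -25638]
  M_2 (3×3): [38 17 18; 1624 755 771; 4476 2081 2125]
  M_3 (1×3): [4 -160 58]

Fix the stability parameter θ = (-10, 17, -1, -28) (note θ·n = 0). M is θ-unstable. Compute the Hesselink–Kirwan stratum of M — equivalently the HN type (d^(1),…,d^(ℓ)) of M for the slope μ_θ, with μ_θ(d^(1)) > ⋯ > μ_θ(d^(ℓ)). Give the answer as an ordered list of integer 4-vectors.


Via rank(M_{q-1}∘⋯∘M_p): M ≅ I[1,3], I[1,4], I[2,3].
μ_θ-semistable layers: μ^(1)=8; μ^(2)=-4; μ^(3)=-10

((0, 2, 2, 0); (0, 1, 1, 1); (2, 0, 0, 0))
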